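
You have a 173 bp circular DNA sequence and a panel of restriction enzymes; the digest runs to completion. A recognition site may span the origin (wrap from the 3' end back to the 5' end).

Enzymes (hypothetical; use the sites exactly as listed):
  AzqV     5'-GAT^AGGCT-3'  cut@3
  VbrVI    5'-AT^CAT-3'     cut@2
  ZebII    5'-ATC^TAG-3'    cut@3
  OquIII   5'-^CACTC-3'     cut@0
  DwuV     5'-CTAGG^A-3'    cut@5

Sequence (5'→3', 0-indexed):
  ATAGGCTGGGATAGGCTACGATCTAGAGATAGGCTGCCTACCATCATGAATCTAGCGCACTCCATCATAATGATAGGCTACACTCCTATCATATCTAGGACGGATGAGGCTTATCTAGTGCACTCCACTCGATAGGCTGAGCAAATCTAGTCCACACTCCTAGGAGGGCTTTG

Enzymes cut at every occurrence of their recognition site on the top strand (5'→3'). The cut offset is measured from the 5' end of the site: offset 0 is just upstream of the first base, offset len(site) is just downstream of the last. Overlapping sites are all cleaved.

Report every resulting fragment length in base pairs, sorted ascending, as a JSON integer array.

[4,5,5,5,6,6,7,7,8,8,8,9,9,10,10,11,11,14,14,16]

Per-enzyme occurrences:
  AzqV GATAGGCT/3: at [9, 27, 71, 130, 172] ⇒ [2, 12, 30, 74, 133]
  VbrVI ATCAT/2: at [42, 63, 87] ⇒ [44, 65, 89]
  ZebII ATCTAG/3: at [20, 49, 92, 112, 144] ⇒ [23, 52, 95, 115, 147]
  OquIII CACTC/0: at [57, 80, 120, 125, 154] ⇒ [57, 80, 120, 125, 154]
  DwuV CTAGGA/5: at [94, 159] ⇒ [99, 164]

All cut coordinates (distinct, sorted): [2, 12, 23, 30, 44, 52, 57, 65, 74, 80, 89, 95, 99, 115, 120, 125, 133, 147, 154, 164]

Fragment lengths:
  2→12: 10 bp
  12→23: 11 bp
  23→30: 7 bp
  30→44: 14 bp
  44→52: 8 bp
  52→57: 5 bp
  57→65: 8 bp
  65→74: 9 bp
  74→80: 6 bp
  80→89: 9 bp
  89→95: 6 bp
  95→99: 4 bp
  99→115: 16 bp
  115→120: 5 bp
  120→125: 5 bp
  125→133: 8 bp
  133→147: 14 bp
  147→154: 7 bp
  154→164: 10 bp
  164→2 (wrap): 173-164+2 = 11 bp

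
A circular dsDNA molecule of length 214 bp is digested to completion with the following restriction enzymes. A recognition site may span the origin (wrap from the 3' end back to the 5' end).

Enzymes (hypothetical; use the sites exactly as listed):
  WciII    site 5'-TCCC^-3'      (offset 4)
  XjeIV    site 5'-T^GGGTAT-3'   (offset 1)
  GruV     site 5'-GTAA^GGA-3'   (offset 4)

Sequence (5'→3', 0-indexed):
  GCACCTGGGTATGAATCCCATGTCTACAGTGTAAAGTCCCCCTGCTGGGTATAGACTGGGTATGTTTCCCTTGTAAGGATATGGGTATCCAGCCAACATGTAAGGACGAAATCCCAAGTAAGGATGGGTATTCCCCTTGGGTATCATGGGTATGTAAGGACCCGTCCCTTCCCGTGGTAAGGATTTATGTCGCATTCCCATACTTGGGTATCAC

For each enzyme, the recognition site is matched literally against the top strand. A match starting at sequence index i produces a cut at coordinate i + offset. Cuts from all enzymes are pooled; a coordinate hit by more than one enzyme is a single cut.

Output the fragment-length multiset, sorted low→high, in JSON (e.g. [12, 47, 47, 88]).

Scan for sites:
  WciII TCCC/4: at [15, 36, 66, 111, 131, 164, 169, 195] ⇒ [19, 40, 70, 115, 135, 168, 173, 199]
  XjeIV TGGGTAT/1: at [5, 45, 56, 81, 124, 137, 146, 204] ⇒ [6, 46, 57, 82, 125, 138, 147, 205]
  GruV GTAAGGA/4: at [72, 99, 117, 153, 176] ⇒ [76, 103, 121, 157, 180]

Pooled cuts: [6, 19, 40, 46, 57, 70, 76, 82, 103, 115, 121, 125, 135, 138, 147, 157, 168, 173, 180, 199, 205]

Fragment lengths:
  6→19: 13 bp
  19→40: 21 bp
  40→46: 6 bp
  46→57: 11 bp
  57→70: 13 bp
  70→76: 6 bp
  76→82: 6 bp
  82→103: 21 bp
  103→115: 12 bp
  115→121: 6 bp
  121→125: 4 bp
  125→135: 10 bp
  135→138: 3 bp
  138→147: 9 bp
  147→157: 10 bp
  157→168: 11 bp
  168→173: 5 bp
  173→180: 7 bp
  180→199: 19 bp
  199→205: 6 bp
  205→6 (wrap): 214-205+6 = 15 bp

[3,4,5,6,6,6,6,6,7,9,10,10,11,11,12,13,13,15,19,21,21]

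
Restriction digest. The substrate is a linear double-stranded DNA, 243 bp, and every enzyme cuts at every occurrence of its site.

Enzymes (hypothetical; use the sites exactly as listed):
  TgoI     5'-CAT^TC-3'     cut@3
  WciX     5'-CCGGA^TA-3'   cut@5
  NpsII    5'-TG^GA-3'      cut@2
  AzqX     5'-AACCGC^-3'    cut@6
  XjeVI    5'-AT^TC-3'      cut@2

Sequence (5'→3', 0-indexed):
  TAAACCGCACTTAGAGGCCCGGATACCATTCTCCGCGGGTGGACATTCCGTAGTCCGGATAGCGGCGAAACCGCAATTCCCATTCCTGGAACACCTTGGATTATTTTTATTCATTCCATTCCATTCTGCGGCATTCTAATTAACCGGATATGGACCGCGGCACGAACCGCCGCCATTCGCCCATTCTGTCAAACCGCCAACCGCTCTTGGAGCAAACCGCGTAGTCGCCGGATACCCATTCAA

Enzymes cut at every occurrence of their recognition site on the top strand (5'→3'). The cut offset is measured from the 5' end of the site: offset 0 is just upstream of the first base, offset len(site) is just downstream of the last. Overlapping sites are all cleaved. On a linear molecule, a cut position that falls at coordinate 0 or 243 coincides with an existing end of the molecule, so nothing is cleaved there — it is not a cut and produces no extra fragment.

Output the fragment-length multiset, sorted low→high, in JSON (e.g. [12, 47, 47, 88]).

[3,4,4,4,5,5,5,5,5,6,6,6,7,7,8,8,10,10,11,12,12,12,13,13,14,15,15,18]

Site scan:
  TgoI CATTC/3: at [26, 43, 80, 111, 116, 121, 131, 173, 181, 236] ⇒ [29, 46, 83, 114, 119, 124, 134, 176, 184, 239]
  WciX CCGGATA/5: at [18, 54, 143, 227] ⇒ [23, 59, 148, 232]
  NpsII TGGA/2: at [39, 86, 96, 150, 207] ⇒ [41, 88, 98, 152, 209]
  AzqX AACCGC/6: at [2, 68, 164, 191, 198, 214] ⇒ [8, 74, 170, 197, 204, 220]
  XjeVI ATTC/2: at [27, 44, 75, 81, 108, 112, 117, 122, 132, 174, 182, 237] ⇒ [29, 46, 77, 83, 110, 114, 119, 124, 134, 176, 184, 239]

All cut coordinates (distinct, sorted): [8, 23, 29, 41, 46, 59, 74, 77, 83, 88, 98, 110, 114, 119, 124, 134, 148, 152, 170, 176, 184, 197, 204, 209, 220, 232, 239]

Fragments:
  [0,8): 8 bp
  [8,23): 15 bp
  [23,29): 6 bp
  [29,41): 12 bp
  [41,46): 5 bp
  [46,59): 13 bp
  [59,74): 15 bp
  [74,77): 3 bp
  [77,83): 6 bp
  [83,88): 5 bp
  [88,98): 10 bp
  [98,110): 12 bp
  [110,114): 4 bp
  [114,119): 5 bp
  [119,124): 5 bp
  [124,134): 10 bp
  [134,148): 14 bp
  [148,152): 4 bp
  [152,170): 18 bp
  [170,176): 6 bp
  [176,184): 8 bp
  [184,197): 13 bp
  [197,204): 7 bp
  [204,209): 5 bp
  [209,220): 11 bp
  [220,232): 12 bp
  [232,239): 7 bp
  [239,243): 4 bp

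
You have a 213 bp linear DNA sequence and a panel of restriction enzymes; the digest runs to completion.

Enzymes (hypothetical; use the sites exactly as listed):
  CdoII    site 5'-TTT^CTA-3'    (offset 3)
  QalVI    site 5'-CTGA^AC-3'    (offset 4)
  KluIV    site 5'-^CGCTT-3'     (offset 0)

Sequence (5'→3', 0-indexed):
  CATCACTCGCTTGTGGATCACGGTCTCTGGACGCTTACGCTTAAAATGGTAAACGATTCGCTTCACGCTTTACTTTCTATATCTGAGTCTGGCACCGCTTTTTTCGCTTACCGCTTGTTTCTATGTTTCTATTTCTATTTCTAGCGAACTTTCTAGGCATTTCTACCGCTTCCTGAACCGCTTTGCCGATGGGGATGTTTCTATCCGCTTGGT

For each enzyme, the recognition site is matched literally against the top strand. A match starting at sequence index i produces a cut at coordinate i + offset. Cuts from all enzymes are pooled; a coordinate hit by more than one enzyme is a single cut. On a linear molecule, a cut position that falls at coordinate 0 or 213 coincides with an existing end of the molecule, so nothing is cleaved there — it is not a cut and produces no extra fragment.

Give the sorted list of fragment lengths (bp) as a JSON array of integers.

Site scan:
  CdoII TTTCTA/3: at [73, 117, 125, 131, 137, 149, 159, 197] ⇒ [76, 120, 128, 134, 140, 152, 162, 200]
  QalVI CTGAAC/4: at [172] ⇒ [176]
  KluIV CGCTT/0: at [7, 31, 37, 58, 65, 95, 104, 111, 166, 178, 205] ⇒ [7, 31, 37, 58, 65, 95, 104, 111, 166, 178, 205]

Pooled cuts: [7, 31, 37, 58, 65, 76, 95, 104, 111, 120, 128, 134, 140, 152, 162, 166, 176, 178, 200, 205]

Fragment lengths:
  [0,7): 7 bp
  [7,31): 24 bp
  [31,37): 6 bp
  [37,58): 21 bp
  [58,65): 7 bp
  [65,76): 11 bp
  [76,95): 19 bp
  [95,104): 9 bp
  [104,111): 7 bp
  [111,120): 9 bp
  [120,128): 8 bp
  [128,134): 6 bp
  [134,140): 6 bp
  [140,152): 12 bp
  [152,162): 10 bp
  [162,166): 4 bp
  [166,176): 10 bp
  [176,178): 2 bp
  [178,200): 22 bp
  [200,205): 5 bp
  [205,213): 8 bp

[2,4,5,6,6,6,7,7,7,8,8,9,9,10,10,11,12,19,21,22,24]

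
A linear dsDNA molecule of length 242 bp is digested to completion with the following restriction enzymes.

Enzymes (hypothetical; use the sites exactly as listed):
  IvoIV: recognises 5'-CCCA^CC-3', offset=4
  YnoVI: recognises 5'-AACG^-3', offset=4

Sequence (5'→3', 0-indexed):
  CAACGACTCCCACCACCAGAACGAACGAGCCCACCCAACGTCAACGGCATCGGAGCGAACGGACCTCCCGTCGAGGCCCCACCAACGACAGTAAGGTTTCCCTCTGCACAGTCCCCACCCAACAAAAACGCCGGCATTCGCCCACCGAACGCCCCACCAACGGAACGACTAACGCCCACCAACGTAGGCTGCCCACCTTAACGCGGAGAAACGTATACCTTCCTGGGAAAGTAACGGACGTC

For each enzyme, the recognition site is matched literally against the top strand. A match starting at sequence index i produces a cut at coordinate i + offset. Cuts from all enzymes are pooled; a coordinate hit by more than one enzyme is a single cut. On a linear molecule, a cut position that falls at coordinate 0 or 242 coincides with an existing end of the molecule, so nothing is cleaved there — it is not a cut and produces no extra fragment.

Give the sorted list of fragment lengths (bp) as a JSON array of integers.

Per-enzyme occurrences:
  IvoIV CCCACC/4: at [8, 29, 77, 113, 140, 152, 174, 191] ⇒ [12, 33, 81, 117, 144, 156, 178, 195]
  YnoVI AACG/4: at [1, 19, 23, 36, 42, 57, 83, 126, 147, 158, 163, 170, 180, 199, 209, 232] ⇒ [5, 23, 27, 40, 46, 61, 87, 130, 151, 162, 167, 174, 184, 203, 213, 236]

All cut coordinates (distinct, sorted): [5, 12, 23, 27, 33, 40, 46, 61, 81, 87, 117, 130, 144, 151, 156, 162, 167, 174, 178, 184, 195, 203, 213, 236]

Fragment lengths:
  [0,5): 5 bp
  [5,12): 7 bp
  [12,23): 11 bp
  [23,27): 4 bp
  [27,33): 6 bp
  [33,40): 7 bp
  [40,46): 6 bp
  [46,61): 15 bp
  [61,81): 20 bp
  [81,87): 6 bp
  [87,117): 30 bp
  [117,130): 13 bp
  [130,144): 14 bp
  [144,151): 7 bp
  [151,156): 5 bp
  [156,162): 6 bp
  [162,167): 5 bp
  [167,174): 7 bp
  [174,178): 4 bp
  [178,184): 6 bp
  [184,195): 11 bp
  [195,203): 8 bp
  [203,213): 10 bp
  [213,236): 23 bp
  [236,242): 6 bp

[4,4,5,5,5,6,6,6,6,6,6,7,7,7,7,8,10,11,11,13,14,15,20,23,30]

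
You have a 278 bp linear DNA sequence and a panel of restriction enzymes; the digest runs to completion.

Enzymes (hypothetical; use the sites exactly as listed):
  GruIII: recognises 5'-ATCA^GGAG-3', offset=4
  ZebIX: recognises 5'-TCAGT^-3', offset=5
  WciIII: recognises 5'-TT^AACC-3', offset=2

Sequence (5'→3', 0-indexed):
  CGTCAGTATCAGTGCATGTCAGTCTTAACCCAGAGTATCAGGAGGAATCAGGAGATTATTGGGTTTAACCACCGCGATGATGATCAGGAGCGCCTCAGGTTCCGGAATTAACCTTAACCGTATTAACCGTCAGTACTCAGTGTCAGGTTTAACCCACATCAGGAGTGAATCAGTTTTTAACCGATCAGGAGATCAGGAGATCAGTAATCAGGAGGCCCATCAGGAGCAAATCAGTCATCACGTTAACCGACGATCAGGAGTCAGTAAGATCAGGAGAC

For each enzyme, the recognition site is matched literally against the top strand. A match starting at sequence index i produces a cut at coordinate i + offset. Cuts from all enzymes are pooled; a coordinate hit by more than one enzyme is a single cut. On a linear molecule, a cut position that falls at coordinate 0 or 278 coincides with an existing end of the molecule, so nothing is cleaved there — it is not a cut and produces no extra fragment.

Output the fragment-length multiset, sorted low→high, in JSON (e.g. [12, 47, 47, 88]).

[3,4,5,6,6,6,7,7,7,8,9,9,9,9,9,10,10,10,10,11,12,12,13,13,14,16,20,23]

Site scan:
  GruIII ATCAGGAG/4: at [36, 46, 82, 157, 183, 191, 206, 218, 252, 268] ⇒ [40, 50, 86, 161, 187, 195, 210, 222, 256, 272]
  ZebIX TCAGT/5: at [2, 8, 18, 129, 136, 169, 200, 230, 260] ⇒ [7, 13, 23, 134, 141, 174, 205, 235, 265]
  WciIII TTAACC/2: at [24, 64, 107, 113, 122, 148, 176, 242] ⇒ [26, 66, 109, 115, 124, 150, 178, 244]

All cut coordinates (distinct, sorted): [7, 13, 23, 26, 40, 50, 66, 86, 109, 115, 124, 134, 141, 150, 161, 174, 178, 187, 195, 205, 210, 222, 235, 244, 256, 265, 272]

Fragment lengths:
  [0,7): 7 bp
  [7,13): 6 bp
  [13,23): 10 bp
  [23,26): 3 bp
  [26,40): 14 bp
  [40,50): 10 bp
  [50,66): 16 bp
  [66,86): 20 bp
  [86,109): 23 bp
  [109,115): 6 bp
  [115,124): 9 bp
  [124,134): 10 bp
  [134,141): 7 bp
  [141,150): 9 bp
  [150,161): 11 bp
  [161,174): 13 bp
  [174,178): 4 bp
  [178,187): 9 bp
  [187,195): 8 bp
  [195,205): 10 bp
  [205,210): 5 bp
  [210,222): 12 bp
  [222,235): 13 bp
  [235,244): 9 bp
  [244,256): 12 bp
  [256,265): 9 bp
  [265,272): 7 bp
  [272,278): 6 bp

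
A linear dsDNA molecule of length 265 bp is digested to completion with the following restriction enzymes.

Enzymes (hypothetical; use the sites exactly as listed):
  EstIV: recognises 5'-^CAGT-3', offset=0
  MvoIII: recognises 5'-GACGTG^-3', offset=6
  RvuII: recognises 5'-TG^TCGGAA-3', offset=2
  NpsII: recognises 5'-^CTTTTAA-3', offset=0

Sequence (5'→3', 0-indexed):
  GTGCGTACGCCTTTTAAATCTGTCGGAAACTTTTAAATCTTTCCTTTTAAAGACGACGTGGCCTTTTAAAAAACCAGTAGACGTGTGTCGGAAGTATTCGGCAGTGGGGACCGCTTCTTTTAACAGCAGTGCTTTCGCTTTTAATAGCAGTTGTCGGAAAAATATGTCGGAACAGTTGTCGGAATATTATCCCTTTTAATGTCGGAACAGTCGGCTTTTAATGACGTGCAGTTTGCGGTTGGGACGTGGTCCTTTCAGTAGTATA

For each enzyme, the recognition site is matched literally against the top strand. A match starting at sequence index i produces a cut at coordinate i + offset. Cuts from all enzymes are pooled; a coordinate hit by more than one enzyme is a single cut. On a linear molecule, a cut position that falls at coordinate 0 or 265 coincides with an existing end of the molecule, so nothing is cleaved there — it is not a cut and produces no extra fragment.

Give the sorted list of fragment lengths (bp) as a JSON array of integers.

Scan for sites:
  EstIV CAGT/0: at [74, 101, 126, 147, 172, 207, 228, 255] ⇒ [74, 101, 126, 147, 172, 207, 228, 255]
  MvoIII GACGTG/6: at [54, 79, 222, 242] ⇒ [60, 85, 228, 248]
  RvuII TGTCGGAA/2: at [20, 85, 151, 164, 176, 199] ⇒ [22, 87, 153, 166, 178, 201]
  NpsII CTTTTAA/0: at [10, 29, 43, 62, 116, 137, 192, 214] ⇒ [10, 29, 43, 62, 116, 137, 192, 214]

All cut coordinates (distinct, sorted): [10, 22, 29, 43, 60, 62, 74, 85, 87, 101, 116, 126, 137, 147, 153, 166, 172, 178, 192, 201, 207, 214, 228, 248, 255]

Fragments:
  [0,10): 10 bp
  [10,22): 12 bp
  [22,29): 7 bp
  [29,43): 14 bp
  [43,60): 17 bp
  [60,62): 2 bp
  [62,74): 12 bp
  [74,85): 11 bp
  [85,87): 2 bp
  [87,101): 14 bp
  [101,116): 15 bp
  [116,126): 10 bp
  [126,137): 11 bp
  [137,147): 10 bp
  [147,153): 6 bp
  [153,166): 13 bp
  [166,172): 6 bp
  [172,178): 6 bp
  [178,192): 14 bp
  [192,201): 9 bp
  [201,207): 6 bp
  [207,214): 7 bp
  [214,228): 14 bp
  [228,248): 20 bp
  [248,255): 7 bp
  [255,265): 10 bp

[2,2,6,6,6,6,7,7,7,9,10,10,10,10,11,11,12,12,13,14,14,14,14,15,17,20]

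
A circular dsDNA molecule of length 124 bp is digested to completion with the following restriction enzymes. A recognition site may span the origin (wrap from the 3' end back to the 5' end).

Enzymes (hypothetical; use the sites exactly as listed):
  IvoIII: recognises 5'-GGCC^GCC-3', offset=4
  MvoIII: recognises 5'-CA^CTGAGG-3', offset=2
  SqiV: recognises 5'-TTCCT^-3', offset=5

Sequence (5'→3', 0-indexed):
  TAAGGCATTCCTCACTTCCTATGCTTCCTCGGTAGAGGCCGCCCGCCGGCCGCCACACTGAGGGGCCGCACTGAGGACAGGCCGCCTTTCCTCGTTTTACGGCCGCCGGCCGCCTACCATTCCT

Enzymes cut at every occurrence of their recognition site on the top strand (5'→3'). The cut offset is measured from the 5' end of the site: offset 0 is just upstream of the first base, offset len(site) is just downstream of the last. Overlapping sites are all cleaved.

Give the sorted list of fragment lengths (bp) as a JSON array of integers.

[6,7,8,9,9,11,11,12,12,13,13,13]

Scan for sites:
  IvoIII GGCCGCC/4: at [36, 47, 79, 100, 107] ⇒ [40, 51, 83, 104, 111]
  MvoIII CACTGAGG/2: at [55, 68] ⇒ [57, 70]
  SqiV TTCCT/5: at [7, 15, 24, 87, 119] ⇒ [0, 12, 20, 29, 92]

All cut coordinates (distinct, sorted): [0, 12, 20, 29, 40, 51, 57, 70, 83, 92, 104, 111]

Fragments:
  0→12: 12 bp
  12→20: 8 bp
  20→29: 9 bp
  29→40: 11 bp
  40→51: 11 bp
  51→57: 6 bp
  57→70: 13 bp
  70→83: 13 bp
  83→92: 9 bp
  92→104: 12 bp
  104→111: 7 bp
  111→0 (wrap): 124-111+0 = 13 bp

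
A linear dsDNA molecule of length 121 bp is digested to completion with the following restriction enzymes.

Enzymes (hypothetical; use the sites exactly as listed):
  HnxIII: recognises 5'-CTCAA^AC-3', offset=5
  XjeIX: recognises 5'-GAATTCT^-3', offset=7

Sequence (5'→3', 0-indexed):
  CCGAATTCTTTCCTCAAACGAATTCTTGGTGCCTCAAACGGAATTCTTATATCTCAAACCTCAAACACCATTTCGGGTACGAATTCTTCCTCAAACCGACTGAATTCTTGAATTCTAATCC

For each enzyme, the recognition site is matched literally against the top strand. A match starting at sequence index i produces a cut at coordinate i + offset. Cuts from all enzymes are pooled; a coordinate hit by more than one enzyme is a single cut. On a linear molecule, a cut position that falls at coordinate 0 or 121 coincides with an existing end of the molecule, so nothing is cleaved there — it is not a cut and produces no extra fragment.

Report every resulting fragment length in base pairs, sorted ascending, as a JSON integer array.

Site scan:
  HnxIII CTCAAAC/5: at [12, 32, 52, 59, 89] ⇒ [17, 37, 57, 64, 94]
  XjeIX GAATTCT/7: at [2, 19, 40, 80, 101, 109] ⇒ [9, 26, 47, 87, 108, 116]

All cut coordinates (distinct, sorted): [9, 17, 26, 37, 47, 57, 64, 87, 94, 108, 116]

Fragment lengths:
  [0,9): 9 bp
  [9,17): 8 bp
  [17,26): 9 bp
  [26,37): 11 bp
  [37,47): 10 bp
  [47,57): 10 bp
  [57,64): 7 bp
  [64,87): 23 bp
  [87,94): 7 bp
  [94,108): 14 bp
  [108,116): 8 bp
  [116,121): 5 bp

[5,7,7,8,8,9,9,10,10,11,14,23]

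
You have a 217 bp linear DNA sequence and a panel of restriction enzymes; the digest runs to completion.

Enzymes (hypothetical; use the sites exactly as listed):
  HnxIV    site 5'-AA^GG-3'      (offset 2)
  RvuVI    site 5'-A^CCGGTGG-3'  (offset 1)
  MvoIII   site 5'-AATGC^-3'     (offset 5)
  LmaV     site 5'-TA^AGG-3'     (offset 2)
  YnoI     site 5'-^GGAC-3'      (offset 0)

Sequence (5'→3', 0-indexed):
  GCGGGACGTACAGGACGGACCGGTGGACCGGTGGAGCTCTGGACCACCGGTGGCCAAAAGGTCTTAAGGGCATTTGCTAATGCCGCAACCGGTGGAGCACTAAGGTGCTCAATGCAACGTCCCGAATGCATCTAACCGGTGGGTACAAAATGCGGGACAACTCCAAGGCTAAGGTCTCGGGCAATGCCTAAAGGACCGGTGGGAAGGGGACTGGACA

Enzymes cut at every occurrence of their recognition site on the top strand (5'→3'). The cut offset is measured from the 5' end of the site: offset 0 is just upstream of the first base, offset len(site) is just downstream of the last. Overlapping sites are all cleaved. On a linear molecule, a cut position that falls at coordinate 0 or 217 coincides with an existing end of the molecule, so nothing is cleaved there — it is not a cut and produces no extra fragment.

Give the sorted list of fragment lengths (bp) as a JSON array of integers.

[1,1,1,1,2,3,3,3,3,4,5,5,5,5,5,5,6,6,7,9,10,12,12,13,13,14,14,15,16,18]

Scan for sites:
  HnxIV (AAGG, off=2): starts [57, 65, 101, 164, 170, 190, 203] → cuts [59, 67, 103, 166, 172, 192, 205]
  RvuVI (ACCGGTGG, off=1): starts [18, 26, 45, 87, 134, 194] → cuts [19, 27, 46, 88, 135, 195]
  MvoIII (AATGC, off=5): starts [78, 110, 124, 148, 182] → cuts [83, 115, 129, 153, 187]
  LmaV (TAAGG, off=2): starts [64, 100, 169] → cuts [66, 102, 171]
  YnoI (GGAC, off=0): starts [3, 12, 16, 24, 40, 154, 192, 207, 212] → cuts [3, 12, 16, 24, 40, 154, 192, 207, 212]

Pooled cuts: [3, 12, 16, 19, 24, 27, 40, 46, 59, 66, 67, 83, 88, 102, 103, 115, 129, 135, 153, 154, 166, 171, 172, 187, 192, 195, 205, 207, 212]

Fragments:
  [0,3): 3 bp
  [3,12): 9 bp
  [12,16): 4 bp
  [16,19): 3 bp
  [19,24): 5 bp
  [24,27): 3 bp
  [27,40): 13 bp
  [40,46): 6 bp
  [46,59): 13 bp
  [59,66): 7 bp
  [66,67): 1 bp
  [67,83): 16 bp
  [83,88): 5 bp
  [88,102): 14 bp
  [102,103): 1 bp
  [103,115): 12 bp
  [115,129): 14 bp
  [129,135): 6 bp
  [135,153): 18 bp
  [153,154): 1 bp
  [154,166): 12 bp
  [166,171): 5 bp
  [171,172): 1 bp
  [172,187): 15 bp
  [187,192): 5 bp
  [192,195): 3 bp
  [195,205): 10 bp
  [205,207): 2 bp
  [207,212): 5 bp
  [212,217): 5 bp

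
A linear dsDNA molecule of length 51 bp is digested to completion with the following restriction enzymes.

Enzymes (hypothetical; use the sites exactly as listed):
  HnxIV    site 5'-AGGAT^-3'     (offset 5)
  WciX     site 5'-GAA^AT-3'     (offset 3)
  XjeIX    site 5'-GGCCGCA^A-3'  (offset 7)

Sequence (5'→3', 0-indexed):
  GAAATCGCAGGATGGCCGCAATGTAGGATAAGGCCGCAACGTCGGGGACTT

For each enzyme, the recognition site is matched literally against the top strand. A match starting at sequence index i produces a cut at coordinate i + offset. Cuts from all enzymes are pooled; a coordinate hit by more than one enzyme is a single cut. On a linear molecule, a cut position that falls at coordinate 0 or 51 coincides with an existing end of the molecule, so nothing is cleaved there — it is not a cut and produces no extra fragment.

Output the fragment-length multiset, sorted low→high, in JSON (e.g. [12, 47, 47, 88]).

[3,7,9,9,10,13]

Site scan:
  HnxIV (AGGAT, off=5): starts [8, 24] → cuts [13, 29]
  WciX (GAAAT, off=3): starts [0] → cuts [3]
  XjeIX (GGCCGCAA, off=7): starts [13, 31] → cuts [20, 38]

Pooled cuts: [3, 13, 20, 29, 38]

Fragment lengths:
  [0,3): 3 bp
  [3,13): 10 bp
  [13,20): 7 bp
  [20,29): 9 bp
  [29,38): 9 bp
  [38,51): 13 bp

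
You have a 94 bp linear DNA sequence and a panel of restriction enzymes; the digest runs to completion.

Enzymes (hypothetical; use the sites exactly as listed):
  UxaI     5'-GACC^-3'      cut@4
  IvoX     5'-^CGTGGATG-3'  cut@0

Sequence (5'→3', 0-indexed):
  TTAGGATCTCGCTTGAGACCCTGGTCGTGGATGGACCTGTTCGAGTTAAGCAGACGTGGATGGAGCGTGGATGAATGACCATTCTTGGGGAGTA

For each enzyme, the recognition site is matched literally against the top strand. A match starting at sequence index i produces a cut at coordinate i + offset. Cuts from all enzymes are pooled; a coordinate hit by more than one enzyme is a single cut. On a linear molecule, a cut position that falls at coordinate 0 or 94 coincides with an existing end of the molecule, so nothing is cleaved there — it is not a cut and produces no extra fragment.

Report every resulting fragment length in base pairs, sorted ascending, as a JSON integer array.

[5,11,12,14,15,17,20]

Scan for sites:
  UxaI (GACC, off=4): starts [16, 33, 76] → cuts [20, 37, 80]
  IvoX (CGTGGATG, off=0): starts [25, 54, 65] → cuts [25, 54, 65]

All cut coordinates (distinct, sorted): [20, 25, 37, 54, 65, 80]

Fragments:
  [0,20): 20 bp
  [20,25): 5 bp
  [25,37): 12 bp
  [37,54): 17 bp
  [54,65): 11 bp
  [65,80): 15 bp
  [80,94): 14 bp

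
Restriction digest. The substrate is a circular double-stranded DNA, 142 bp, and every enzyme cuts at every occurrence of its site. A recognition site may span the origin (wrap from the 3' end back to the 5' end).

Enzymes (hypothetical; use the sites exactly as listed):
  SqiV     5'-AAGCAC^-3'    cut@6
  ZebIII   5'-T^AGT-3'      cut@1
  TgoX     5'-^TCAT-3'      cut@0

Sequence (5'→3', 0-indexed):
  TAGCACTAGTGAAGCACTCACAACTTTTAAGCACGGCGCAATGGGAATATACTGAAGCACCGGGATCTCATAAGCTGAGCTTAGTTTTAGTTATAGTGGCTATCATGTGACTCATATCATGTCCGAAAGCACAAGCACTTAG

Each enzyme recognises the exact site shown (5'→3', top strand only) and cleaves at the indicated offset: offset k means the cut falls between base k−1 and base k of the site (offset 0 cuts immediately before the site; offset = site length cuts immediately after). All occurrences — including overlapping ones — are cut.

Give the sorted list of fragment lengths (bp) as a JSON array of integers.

[2,5,6,6,6,7,8,9,9,10,15,16,17,26]

Site scan:
  SqiV (AAGCAC, off=6): starts [11, 28, 54, 126, 132] → cuts [17, 34, 60, 132, 138]
  ZebIII (TAGT, off=1): starts [6, 81, 87, 93, 139] → cuts [7, 82, 88, 94, 140]
  TgoX (TCAT, off=0): starts [67, 102, 111, 116] → cuts [67, 102, 111, 116]

All cut coordinates (distinct, sorted): [7, 17, 34, 60, 67, 82, 88, 94, 102, 111, 116, 132, 138, 140]

Fragment lengths:
  7→17: 10 bp
  17→34: 17 bp
  34→60: 26 bp
  60→67: 7 bp
  67→82: 15 bp
  82→88: 6 bp
  88→94: 6 bp
  94→102: 8 bp
  102→111: 9 bp
  111→116: 5 bp
  116→132: 16 bp
  132→138: 6 bp
  138→140: 2 bp
  140→7 (wrap): 142-140+7 = 9 bp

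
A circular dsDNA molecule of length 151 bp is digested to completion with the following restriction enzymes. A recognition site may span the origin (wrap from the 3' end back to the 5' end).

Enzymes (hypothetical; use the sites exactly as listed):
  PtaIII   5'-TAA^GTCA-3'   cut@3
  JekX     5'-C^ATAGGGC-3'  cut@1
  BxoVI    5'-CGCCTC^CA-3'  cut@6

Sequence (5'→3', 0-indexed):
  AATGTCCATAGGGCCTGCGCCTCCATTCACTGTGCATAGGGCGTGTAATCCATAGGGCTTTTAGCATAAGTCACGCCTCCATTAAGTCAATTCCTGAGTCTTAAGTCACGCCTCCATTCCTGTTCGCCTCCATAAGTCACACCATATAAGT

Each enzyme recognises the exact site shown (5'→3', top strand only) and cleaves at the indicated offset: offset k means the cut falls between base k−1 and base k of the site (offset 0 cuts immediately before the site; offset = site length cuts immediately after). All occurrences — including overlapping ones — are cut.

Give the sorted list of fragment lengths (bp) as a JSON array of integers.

Scan for sites:
  PtaIII (TAAGTCA, off=3): starts [66, 82, 101, 132] → cuts [69, 85, 104, 135]
  JekX (CATAGGGC, off=1): starts [6, 34, 50] → cuts [7, 35, 51]
  BxoVI (CGCCTCCA, off=6): starts [17, 73, 108, 124] → cuts [23, 79, 114, 130]

Pooled cuts: [7, 23, 35, 51, 69, 79, 85, 104, 114, 130, 135]

Fragments:
  7→23: 16 bp
  23→35: 12 bp
  35→51: 16 bp
  51→69: 18 bp
  69→79: 10 bp
  79→85: 6 bp
  85→104: 19 bp
  104→114: 10 bp
  114→130: 16 bp
  130→135: 5 bp
  135→7 (wrap): 151-135+7 = 23 bp

[5,6,10,10,12,16,16,16,18,19,23]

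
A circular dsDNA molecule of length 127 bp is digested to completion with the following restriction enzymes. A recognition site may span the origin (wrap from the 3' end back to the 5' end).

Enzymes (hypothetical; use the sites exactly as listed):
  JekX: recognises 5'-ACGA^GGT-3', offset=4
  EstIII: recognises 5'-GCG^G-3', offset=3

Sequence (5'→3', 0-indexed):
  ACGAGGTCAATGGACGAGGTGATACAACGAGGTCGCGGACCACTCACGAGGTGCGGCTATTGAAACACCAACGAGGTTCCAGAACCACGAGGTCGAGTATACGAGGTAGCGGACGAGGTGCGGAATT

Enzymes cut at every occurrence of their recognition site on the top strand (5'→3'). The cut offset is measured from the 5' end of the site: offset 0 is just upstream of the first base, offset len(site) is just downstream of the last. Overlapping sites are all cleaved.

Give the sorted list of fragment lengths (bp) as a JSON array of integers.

[5,6,6,7,7,9,12,13,13,14,16,19]

Per-enzyme occurrences:
  JekX (ACGAGGT, off=4): starts [0, 13, 26, 45, 70, 86, 100, 112] → cuts [4, 17, 30, 49, 74, 90, 104, 116]
  EstIII (GCGG, off=3): starts [34, 52, 108, 119] → cuts [37, 55, 111, 122]

All cut coordinates (distinct, sorted): [4, 17, 30, 37, 49, 55, 74, 90, 104, 111, 116, 122]

Fragments:
  4→17: 13 bp
  17→30: 13 bp
  30→37: 7 bp
  37→49: 12 bp
  49→55: 6 bp
  55→74: 19 bp
  74→90: 16 bp
  90→104: 14 bp
  104→111: 7 bp
  111→116: 5 bp
  116→122: 6 bp
  122→4 (wrap): 127-122+4 = 9 bp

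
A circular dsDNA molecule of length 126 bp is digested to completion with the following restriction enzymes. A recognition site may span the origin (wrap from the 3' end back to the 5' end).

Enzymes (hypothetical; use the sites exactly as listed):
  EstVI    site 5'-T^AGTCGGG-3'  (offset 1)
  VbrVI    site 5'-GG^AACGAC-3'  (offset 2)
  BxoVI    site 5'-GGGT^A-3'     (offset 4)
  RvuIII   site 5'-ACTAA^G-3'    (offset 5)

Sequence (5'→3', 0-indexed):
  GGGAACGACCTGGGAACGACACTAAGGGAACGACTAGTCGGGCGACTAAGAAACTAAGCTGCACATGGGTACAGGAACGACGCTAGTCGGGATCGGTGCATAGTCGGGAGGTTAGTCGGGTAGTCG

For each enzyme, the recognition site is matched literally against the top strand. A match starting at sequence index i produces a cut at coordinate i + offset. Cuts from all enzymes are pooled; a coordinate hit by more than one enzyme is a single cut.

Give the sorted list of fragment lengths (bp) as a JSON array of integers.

[3,5,7,8,8,8,9,11,11,12,13,14,17]

Site scan:
  EstVI TAGTCGGG/1: at [34, 83, 100, 112, 120] ⇒ [35, 84, 101, 113, 121]
  VbrVI GGAACGAC/2: at [1, 12, 26, 73] ⇒ [3, 14, 28, 75]
  BxoVI GGGTA/4: at [66, 117] ⇒ [70, 121]
  RvuIII ACTAAG/5: at [20, 44, 52] ⇒ [25, 49, 57]

All cut coordinates (distinct, sorted): [3, 14, 25, 28, 35, 49, 57, 70, 75, 84, 101, 113, 121]

Fragments:
  3→14: 11 bp
  14→25: 11 bp
  25→28: 3 bp
  28→35: 7 bp
  35→49: 14 bp
  49→57: 8 bp
  57→70: 13 bp
  70→75: 5 bp
  75→84: 9 bp
  84→101: 17 bp
  101→113: 12 bp
  113→121: 8 bp
  121→3 (wrap): 126-121+3 = 8 bp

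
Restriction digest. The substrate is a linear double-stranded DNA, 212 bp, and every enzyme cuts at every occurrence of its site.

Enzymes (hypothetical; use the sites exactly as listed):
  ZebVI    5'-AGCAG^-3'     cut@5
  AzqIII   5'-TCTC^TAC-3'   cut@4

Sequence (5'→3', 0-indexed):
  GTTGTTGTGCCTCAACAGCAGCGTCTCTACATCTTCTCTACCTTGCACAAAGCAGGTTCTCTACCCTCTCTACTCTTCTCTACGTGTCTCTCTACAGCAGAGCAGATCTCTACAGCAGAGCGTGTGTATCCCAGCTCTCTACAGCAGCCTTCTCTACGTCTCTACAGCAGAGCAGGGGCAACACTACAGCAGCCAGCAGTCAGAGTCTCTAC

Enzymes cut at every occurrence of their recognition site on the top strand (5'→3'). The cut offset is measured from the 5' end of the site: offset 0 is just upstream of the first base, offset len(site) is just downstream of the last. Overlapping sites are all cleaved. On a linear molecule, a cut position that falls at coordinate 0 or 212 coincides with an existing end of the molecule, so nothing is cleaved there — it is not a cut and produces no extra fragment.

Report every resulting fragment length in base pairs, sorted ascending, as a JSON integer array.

[3,5,5,5,6,6,7,7,8,8,8,8,8,9,10,10,11,12,17,17,21,21]

Scan for sites:
  ZebVI (AGCAG, off=5): starts [16, 50, 95, 100, 113, 142, 165, 170, 187, 194] → cuts [21, 55, 100, 105, 118, 147, 170, 175, 192, 199]
  AzqIII (TCTCTAC, off=4): starts [23, 34, 57, 66, 76, 88, 106, 135, 150, 158, 205] → cuts [27, 38, 61, 70, 80, 92, 110, 139, 154, 162, 209]

Pooled cuts: [21, 27, 38, 55, 61, 70, 80, 92, 100, 105, 110, 118, 139, 147, 154, 162, 170, 175, 192, 199, 209]

Fragment lengths:
  [0,21): 21 bp
  [21,27): 6 bp
  [27,38): 11 bp
  [38,55): 17 bp
  [55,61): 6 bp
  [61,70): 9 bp
  [70,80): 10 bp
  [80,92): 12 bp
  [92,100): 8 bp
  [100,105): 5 bp
  [105,110): 5 bp
  [110,118): 8 bp
  [118,139): 21 bp
  [139,147): 8 bp
  [147,154): 7 bp
  [154,162): 8 bp
  [162,170): 8 bp
  [170,175): 5 bp
  [175,192): 17 bp
  [192,199): 7 bp
  [199,209): 10 bp
  [209,212): 3 bp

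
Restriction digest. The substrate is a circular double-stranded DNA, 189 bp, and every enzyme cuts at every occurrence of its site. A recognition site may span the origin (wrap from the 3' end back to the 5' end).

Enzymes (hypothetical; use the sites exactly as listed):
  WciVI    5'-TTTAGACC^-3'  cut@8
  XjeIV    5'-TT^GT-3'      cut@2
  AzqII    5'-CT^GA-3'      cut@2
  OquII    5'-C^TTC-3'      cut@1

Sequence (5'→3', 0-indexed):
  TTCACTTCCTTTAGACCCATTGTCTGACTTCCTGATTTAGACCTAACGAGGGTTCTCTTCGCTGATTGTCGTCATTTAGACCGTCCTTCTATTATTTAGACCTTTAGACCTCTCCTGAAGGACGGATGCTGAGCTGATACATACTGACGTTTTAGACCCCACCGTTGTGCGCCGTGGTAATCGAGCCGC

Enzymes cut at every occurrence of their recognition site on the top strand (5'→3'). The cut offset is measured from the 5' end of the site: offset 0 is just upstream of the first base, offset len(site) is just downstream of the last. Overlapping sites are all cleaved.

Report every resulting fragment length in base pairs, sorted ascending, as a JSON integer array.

[3,4,4,4,4,5,5,5,6,6,8,8,10,10,12,13,14,14,15,16,23]

Site scan:
  WciVI (TTTAGACC, off=8): starts [9, 35, 74, 94, 102, 150] → cuts [17, 43, 82, 102, 110, 158]
  XjeIV (TTGT, off=2): starts [19, 65, 164] → cuts [21, 67, 166]
  AzqII (CTGA, off=2): starts [23, 31, 61, 114, 128, 133, 143] → cuts [25, 33, 63, 116, 130, 135, 145]
  OquII (CTTC, off=1): starts [4, 27, 56, 85, 188] → cuts [0, 5, 28, 57, 86]

All cut coordinates (distinct, sorted): [0, 5, 17, 21, 25, 28, 33, 43, 57, 63, 67, 82, 86, 102, 110, 116, 130, 135, 145, 158, 166]

Fragment lengths:
  0→5: 5 bp
  5→17: 12 bp
  17→21: 4 bp
  21→25: 4 bp
  25→28: 3 bp
  28→33: 5 bp
  33→43: 10 bp
  43→57: 14 bp
  57→63: 6 bp
  63→67: 4 bp
  67→82: 15 bp
  82→86: 4 bp
  86→102: 16 bp
  102→110: 8 bp
  110→116: 6 bp
  116→130: 14 bp
  130→135: 5 bp
  135→145: 10 bp
  145→158: 13 bp
  158→166: 8 bp
  166→0 (wrap): 189-166+0 = 23 bp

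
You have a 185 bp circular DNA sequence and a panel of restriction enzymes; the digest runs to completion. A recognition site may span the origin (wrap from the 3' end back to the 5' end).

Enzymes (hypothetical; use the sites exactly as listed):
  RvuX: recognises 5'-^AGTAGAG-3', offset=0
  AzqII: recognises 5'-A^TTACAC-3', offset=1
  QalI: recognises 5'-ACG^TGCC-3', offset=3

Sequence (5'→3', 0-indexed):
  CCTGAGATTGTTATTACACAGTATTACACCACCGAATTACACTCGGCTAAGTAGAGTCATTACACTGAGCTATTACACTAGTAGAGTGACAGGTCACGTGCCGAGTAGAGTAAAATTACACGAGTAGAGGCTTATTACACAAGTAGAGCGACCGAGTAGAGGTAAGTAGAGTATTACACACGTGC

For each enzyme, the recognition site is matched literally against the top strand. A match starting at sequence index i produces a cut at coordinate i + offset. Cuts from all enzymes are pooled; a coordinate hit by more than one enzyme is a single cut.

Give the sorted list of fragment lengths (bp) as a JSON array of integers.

Site scan:
  RvuX (AGTAGAG, off=0): starts [49, 79, 103, 122, 141, 154, 164] → cuts [49, 79, 103, 122, 141, 154, 164]
  AzqII (ATTACAC, off=1): starts [12, 22, 35, 58, 71, 114, 133, 172] → cuts [13, 23, 36, 59, 72, 115, 134, 173]
  QalI (ACGTGCC, off=3): starts [95, 179] → cuts [98, 182]

All cut coordinates (distinct, sorted): [13, 23, 36, 49, 59, 72, 79, 98, 103, 115, 122, 134, 141, 154, 164, 173, 182]

Fragment lengths:
  13→23: 10 bp
  23→36: 13 bp
  36→49: 13 bp
  49→59: 10 bp
  59→72: 13 bp
  72→79: 7 bp
  79→98: 19 bp
  98→103: 5 bp
  103→115: 12 bp
  115→122: 7 bp
  122→134: 12 bp
  134→141: 7 bp
  141→154: 13 bp
  154→164: 10 bp
  164→173: 9 bp
  173→182: 9 bp
  182→13 (wrap): 185-182+13 = 16 bp

[5,7,7,7,9,9,10,10,10,12,12,13,13,13,13,16,19]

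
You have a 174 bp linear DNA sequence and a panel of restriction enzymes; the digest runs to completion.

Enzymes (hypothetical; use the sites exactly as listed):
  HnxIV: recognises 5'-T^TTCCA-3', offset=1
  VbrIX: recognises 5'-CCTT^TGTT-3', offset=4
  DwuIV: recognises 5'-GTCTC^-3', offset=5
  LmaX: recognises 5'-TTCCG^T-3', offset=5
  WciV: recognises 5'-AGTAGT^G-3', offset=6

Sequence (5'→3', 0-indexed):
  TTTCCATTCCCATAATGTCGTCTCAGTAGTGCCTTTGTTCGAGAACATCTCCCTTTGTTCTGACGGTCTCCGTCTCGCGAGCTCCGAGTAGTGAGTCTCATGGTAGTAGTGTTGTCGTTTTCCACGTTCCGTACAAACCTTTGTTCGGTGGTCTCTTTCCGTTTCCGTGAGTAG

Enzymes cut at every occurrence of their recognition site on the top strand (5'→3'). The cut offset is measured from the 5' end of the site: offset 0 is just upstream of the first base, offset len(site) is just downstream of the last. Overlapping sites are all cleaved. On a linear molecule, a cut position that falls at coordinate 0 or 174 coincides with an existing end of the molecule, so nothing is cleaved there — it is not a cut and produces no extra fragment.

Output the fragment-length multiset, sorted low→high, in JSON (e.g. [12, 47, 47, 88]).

Per-enzyme occurrences:
  HnxIV (TTTCCA, off=1): starts [0, 118] → cuts [1, 119]
  VbrIX (CCTTTGTT, off=4): starts [31, 51, 137] → cuts [35, 55, 141]
  DwuIV (GTCTC, off=5): starts [19, 65, 71, 94, 150] → cuts [24, 70, 76, 99, 155]
  LmaX (TTCCGT, off=5): starts [126, 156, 162] → cuts [131, 161, 167]
  WciV (AGTAGTG, off=6): starts [24, 86, 104] → cuts [30, 92, 110]

All cut coordinates (distinct, sorted): [1, 24, 30, 35, 55, 70, 76, 92, 99, 110, 119, 131, 141, 155, 161, 167]

Fragment lengths:
  [0,1): 1 bp
  [1,24): 23 bp
  [24,30): 6 bp
  [30,35): 5 bp
  [35,55): 20 bp
  [55,70): 15 bp
  [70,76): 6 bp
  [76,92): 16 bp
  [92,99): 7 bp
  [99,110): 11 bp
  [110,119): 9 bp
  [119,131): 12 bp
  [131,141): 10 bp
  [141,155): 14 bp
  [155,161): 6 bp
  [161,167): 6 bp
  [167,174): 7 bp

[1,5,6,6,6,6,7,7,9,10,11,12,14,15,16,20,23]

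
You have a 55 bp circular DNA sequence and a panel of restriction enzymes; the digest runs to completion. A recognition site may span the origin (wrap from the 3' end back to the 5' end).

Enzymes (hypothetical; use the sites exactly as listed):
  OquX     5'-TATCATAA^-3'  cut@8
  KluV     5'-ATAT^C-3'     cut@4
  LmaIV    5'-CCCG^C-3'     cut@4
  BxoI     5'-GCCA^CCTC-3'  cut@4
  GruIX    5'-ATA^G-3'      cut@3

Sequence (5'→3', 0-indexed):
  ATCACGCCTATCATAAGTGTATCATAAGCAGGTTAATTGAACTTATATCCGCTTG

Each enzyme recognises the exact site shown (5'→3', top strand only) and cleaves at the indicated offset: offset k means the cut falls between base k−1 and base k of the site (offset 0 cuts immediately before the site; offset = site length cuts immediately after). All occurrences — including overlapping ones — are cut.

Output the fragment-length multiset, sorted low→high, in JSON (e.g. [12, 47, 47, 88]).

[11,21,23]

Site scan:
  OquX (TATCATAA, off=8): starts [8, 19] → cuts [16, 27]
  KluV (ATATC, off=4): starts [44] → cuts [48]
  LmaIV (CCCGC, off=4): no sites
  BxoI (GCCACCTC, off=4): no sites
  GruIX (ATAG, off=3): no sites

All cut coordinates (distinct, sorted): [16, 27, 48]

Fragment lengths:
  16→27: 11 bp
  27→48: 21 bp
  48→16 (wrap): 55-48+16 = 23 bp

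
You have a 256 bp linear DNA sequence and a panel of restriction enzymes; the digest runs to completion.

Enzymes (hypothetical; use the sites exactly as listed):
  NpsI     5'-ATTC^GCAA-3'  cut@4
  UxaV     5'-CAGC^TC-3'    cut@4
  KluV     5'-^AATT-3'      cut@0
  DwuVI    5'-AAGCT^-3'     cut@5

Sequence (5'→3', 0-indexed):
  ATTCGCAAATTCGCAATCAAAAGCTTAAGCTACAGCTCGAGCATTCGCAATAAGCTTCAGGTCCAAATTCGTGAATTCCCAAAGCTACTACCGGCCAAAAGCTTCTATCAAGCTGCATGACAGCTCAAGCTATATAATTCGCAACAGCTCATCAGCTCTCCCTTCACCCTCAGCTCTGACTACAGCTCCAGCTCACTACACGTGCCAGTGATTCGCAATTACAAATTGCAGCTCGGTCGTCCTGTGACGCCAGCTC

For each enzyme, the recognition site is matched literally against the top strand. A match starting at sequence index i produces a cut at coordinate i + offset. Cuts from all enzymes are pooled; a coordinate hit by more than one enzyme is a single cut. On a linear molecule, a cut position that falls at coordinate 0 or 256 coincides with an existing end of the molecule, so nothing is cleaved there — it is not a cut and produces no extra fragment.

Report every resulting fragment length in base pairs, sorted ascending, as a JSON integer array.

[2,2,3,4,4,5,5,5,6,6,7,7,8,8,8,9,9,10,10,10,11,12,13,13,17,18,22,22]

Scan for sites:
  NpsI (ATTCGCAA, off=4): starts [0, 8, 42, 136, 210] → cuts [4, 12, 46, 140, 214]
  UxaV (CAGCTC, off=4): starts [32, 120, 144, 152, 170, 182, 188, 228, 250] → cuts [36, 124, 148, 156, 174, 186, 192, 232, 254]
  KluV (AATT, off=0): starts [7, 65, 73, 135, 216, 223] → cuts [7, 65, 73, 135, 216, 223]
  DwuVI (AAGCT, off=5): starts [20, 26, 51, 81, 98, 109, 126] → cuts [25, 31, 56, 86, 103, 114, 131]

Pooled cuts: [4, 7, 12, 25, 31, 36, 46, 56, 65, 73, 86, 103, 114, 124, 131, 135, 140, 148, 156, 174, 186, 192, 214, 216, 223, 232, 254]

Fragment lengths:
  [0,4): 4 bp
  [4,7): 3 bp
  [7,12): 5 bp
  [12,25): 13 bp
  [25,31): 6 bp
  [31,36): 5 bp
  [36,46): 10 bp
  [46,56): 10 bp
  [56,65): 9 bp
  [65,73): 8 bp
  [73,86): 13 bp
  [86,103): 17 bp
  [103,114): 11 bp
  [114,124): 10 bp
  [124,131): 7 bp
  [131,135): 4 bp
  [135,140): 5 bp
  [140,148): 8 bp
  [148,156): 8 bp
  [156,174): 18 bp
  [174,186): 12 bp
  [186,192): 6 bp
  [192,214): 22 bp
  [214,216): 2 bp
  [216,223): 7 bp
  [223,232): 9 bp
  [232,254): 22 bp
  [254,256): 2 bp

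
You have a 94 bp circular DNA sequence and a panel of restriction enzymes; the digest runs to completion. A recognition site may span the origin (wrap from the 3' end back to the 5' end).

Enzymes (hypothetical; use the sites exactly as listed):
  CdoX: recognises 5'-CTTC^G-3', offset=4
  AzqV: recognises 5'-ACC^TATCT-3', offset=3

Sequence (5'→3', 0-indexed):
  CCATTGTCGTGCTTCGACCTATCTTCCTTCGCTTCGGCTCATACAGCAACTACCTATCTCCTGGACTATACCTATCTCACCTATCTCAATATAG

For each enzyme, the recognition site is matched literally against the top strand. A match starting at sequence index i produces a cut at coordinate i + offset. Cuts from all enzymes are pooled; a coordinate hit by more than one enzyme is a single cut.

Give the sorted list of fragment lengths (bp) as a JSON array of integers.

[4,5,9,11,18,19,28]

Scan for sites:
  CdoX CTTCG/4: at [11, 26, 31] ⇒ [15, 30, 35]
  AzqV ACCTATCT/3: at [16, 51, 69, 78] ⇒ [19, 54, 72, 81]

All cut coordinates (distinct, sorted): [15, 19, 30, 35, 54, 72, 81]

Fragments:
  15→19: 4 bp
  19→30: 11 bp
  30→35: 5 bp
  35→54: 19 bp
  54→72: 18 bp
  72→81: 9 bp
  81→15 (wrap): 94-81+15 = 28 bp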